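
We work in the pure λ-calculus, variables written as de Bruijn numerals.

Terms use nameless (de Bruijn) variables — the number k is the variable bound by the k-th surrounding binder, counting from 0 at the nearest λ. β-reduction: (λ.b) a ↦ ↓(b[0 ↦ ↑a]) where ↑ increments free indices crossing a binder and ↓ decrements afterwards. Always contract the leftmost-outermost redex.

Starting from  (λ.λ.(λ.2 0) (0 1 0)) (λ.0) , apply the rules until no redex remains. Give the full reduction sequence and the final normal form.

  start: (λ.λ.(λ.2 0) (0 1 0)) (λ.0)
  [1] λ.(λ.(λ.0) 0) (0 (λ.0) 0)
  [2] λ.(λ.0) (0 (λ.0) 0)
  [3] λ.0 (λ.0) 0

Answer: normal form = λ.0 (λ.0) 0  (in 3 steps)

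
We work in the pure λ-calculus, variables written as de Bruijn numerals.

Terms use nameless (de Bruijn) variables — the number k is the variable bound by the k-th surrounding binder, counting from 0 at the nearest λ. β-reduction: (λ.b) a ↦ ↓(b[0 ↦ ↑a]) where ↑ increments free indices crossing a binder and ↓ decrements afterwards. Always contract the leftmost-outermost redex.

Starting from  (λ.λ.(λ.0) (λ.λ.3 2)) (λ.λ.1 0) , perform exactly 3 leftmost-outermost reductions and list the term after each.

Answer: after 3 steps: λ.λ.λ.λ.3 0

Working:
  start: (λ.λ.(λ.0) (λ.λ.3 2)) (λ.λ.1 0)
  step 1: λ.(λ.0) (λ.λ.(λ.λ.1 0) 2)
  step 2: λ.λ.λ.(λ.λ.1 0) 2
  step 3: λ.λ.λ.λ.3 0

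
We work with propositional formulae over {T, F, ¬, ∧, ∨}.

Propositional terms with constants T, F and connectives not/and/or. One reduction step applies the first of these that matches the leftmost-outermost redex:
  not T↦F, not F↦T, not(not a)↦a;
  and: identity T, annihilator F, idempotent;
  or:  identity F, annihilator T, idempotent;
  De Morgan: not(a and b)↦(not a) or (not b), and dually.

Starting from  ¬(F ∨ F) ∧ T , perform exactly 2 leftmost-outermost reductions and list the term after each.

  start: ¬(F ∨ F) ∧ T
  [1] ¬(F ∨ F)
  [2] ¬F ∧ ¬F

Answer: after 2 steps: ¬F ∧ ¬F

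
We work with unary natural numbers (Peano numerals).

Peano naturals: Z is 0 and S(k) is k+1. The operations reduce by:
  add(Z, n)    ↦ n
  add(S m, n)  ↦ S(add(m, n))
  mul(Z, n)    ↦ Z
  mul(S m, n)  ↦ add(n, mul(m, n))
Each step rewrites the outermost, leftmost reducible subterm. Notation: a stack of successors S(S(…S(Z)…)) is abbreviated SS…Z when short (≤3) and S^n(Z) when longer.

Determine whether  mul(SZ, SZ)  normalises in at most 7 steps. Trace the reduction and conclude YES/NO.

  start: mul(SZ, SZ)
  step 1: add(SZ, mul(Z, SZ))
  step 2: S(add(Z, mul(Z, SZ)))
  step 3: S(mul(Z, SZ))
  step 4: SZ

Answer: YES — reaches normal form SZ in 4 ≤ 7 steps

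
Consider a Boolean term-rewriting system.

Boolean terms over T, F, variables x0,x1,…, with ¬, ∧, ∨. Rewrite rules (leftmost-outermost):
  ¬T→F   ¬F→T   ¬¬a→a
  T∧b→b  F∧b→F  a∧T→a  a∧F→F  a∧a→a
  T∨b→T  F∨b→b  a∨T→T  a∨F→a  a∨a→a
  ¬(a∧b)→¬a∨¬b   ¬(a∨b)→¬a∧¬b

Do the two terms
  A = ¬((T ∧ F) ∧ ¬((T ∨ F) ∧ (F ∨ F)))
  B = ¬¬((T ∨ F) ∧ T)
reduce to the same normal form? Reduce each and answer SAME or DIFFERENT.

Term A:
  start: ¬((T ∧ F) ∧ ¬((T ∨ F) ∧ (F ∨ F)))
  →1  ¬(T ∧ F) ∨ ¬¬((T ∨ F) ∧ (F ∨ F))
  →2  (¬T ∨ ¬F) ∨ ¬¬((T ∨ F) ∧ (F ∨ F))
  →3  (F ∨ ¬F) ∨ ¬¬((T ∨ F) ∧ (F ∨ F))
  →4  ¬F ∨ ¬¬((T ∨ F) ∧ (F ∨ F))
  →5  T ∨ ¬¬((T ∨ F) ∧ (F ∨ F))
  →6  T

Term B:
  start: ¬¬((T ∨ F) ∧ T)
  →1  (T ∨ F) ∧ T
  →2  T ∨ F
  →3  T

Answer: SAME — A ⇓ T, B ⇓ T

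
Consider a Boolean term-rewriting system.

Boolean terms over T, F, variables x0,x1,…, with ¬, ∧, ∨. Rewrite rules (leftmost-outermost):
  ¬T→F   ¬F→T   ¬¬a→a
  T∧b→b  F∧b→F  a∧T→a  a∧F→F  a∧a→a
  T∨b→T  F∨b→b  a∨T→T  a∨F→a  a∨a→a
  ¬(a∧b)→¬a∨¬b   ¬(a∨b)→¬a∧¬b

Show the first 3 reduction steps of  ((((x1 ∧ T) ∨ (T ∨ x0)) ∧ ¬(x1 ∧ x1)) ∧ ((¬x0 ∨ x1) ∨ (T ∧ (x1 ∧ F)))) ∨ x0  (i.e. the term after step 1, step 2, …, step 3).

Answer: after 3 steps: ((T ∧ ¬(x1 ∧ x1)) ∧ ((¬x0 ∨ x1) ∨ (T ∧ (x1 ∧ F)))) ∨ x0

Reduction:
  start: ((((x1 ∧ T) ∨ (T ∨ x0)) ∧ ¬(x1 ∧ x1)) ∧ ((¬x0 ∨ x1) ∨ (T ∧ (x1 ∧ F)))) ∨ x0
  [1] (((x1 ∨ (T ∨ x0)) ∧ ¬(x1 ∧ x1)) ∧ ((¬x0 ∨ x1) ∨ (T ∧ (x1 ∧ F)))) ∨ x0
  [2] (((x1 ∨ T) ∧ ¬(x1 ∧ x1)) ∧ ((¬x0 ∨ x1) ∨ (T ∧ (x1 ∧ F)))) ∨ x0
  [3] ((T ∧ ¬(x1 ∧ x1)) ∧ ((¬x0 ∨ x1) ∨ (T ∧ (x1 ∧ F)))) ∨ x0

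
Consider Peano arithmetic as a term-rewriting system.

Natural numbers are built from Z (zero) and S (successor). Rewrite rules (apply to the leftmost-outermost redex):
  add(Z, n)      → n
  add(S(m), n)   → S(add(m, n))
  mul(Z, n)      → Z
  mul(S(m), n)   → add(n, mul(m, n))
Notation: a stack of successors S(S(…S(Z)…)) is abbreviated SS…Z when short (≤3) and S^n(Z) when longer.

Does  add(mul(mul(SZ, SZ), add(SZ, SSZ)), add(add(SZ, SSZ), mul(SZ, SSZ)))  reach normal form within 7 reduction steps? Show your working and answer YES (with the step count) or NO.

Answer: NO — after 7 steps the term is S(add(add(SSZ, mul(add(Z, mul(Z, SZ)), add(SZ, SSZ))), add(add(SZ, SSZ), mul(SZ, SSZ)))), not yet normal

Working:
  start: add(mul(mul(SZ, SZ), add(SZ, SSZ)), add(add(SZ, SSZ), mul(SZ, SSZ)))
  [1] add(mul(add(SZ, mul(Z, SZ)), add(SZ, SSZ)), add(add(SZ, SSZ), mul(SZ, SSZ)))
  [2] add(mul(S(add(Z, mul(Z, SZ))), add(SZ, SSZ)), add(add(SZ, SSZ), mul(SZ, SSZ)))
  [3] add(add(add(SZ, SSZ), mul(add(Z, mul(Z, SZ)), add(SZ, SSZ))), add(add(SZ, SSZ), mul(SZ, SSZ)))
  [4] add(add(S(add(Z, SSZ)), mul(add(Z, mul(Z, SZ)), add(SZ, SSZ))), add(add(SZ, SSZ), mul(SZ, SSZ)))
  [5] add(S(add(add(Z, SSZ), mul(add(Z, mul(Z, SZ)), add(SZ, SSZ)))), add(add(SZ, SSZ), mul(SZ, SSZ)))
  [6] S(add(add(add(Z, SSZ), mul(add(Z, mul(Z, SZ)), add(SZ, SSZ))), add(add(SZ, SSZ), mul(SZ, SSZ))))
  [7] S(add(add(SSZ, mul(add(Z, mul(Z, SZ)), add(SZ, SSZ))), add(add(SZ, SSZ), mul(SZ, SSZ))))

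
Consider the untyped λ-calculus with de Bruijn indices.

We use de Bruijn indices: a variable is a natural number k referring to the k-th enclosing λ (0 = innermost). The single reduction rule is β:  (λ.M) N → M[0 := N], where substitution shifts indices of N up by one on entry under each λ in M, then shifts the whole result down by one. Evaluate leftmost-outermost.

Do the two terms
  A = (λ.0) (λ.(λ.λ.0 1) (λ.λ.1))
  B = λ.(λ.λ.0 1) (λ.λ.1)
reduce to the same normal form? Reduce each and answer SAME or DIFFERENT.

Term A:
  start: (λ.0) (λ.(λ.λ.0 1) (λ.λ.1))
  →1  λ.(λ.λ.0 1) (λ.λ.1)
  →2  λ.λ.0 (λ.λ.1)

Term B:
  start: λ.(λ.λ.0 1) (λ.λ.1)
  →1  λ.λ.0 (λ.λ.1)

Answer: SAME — A ⇓ λ.λ.0 (λ.λ.1), B ⇓ λ.λ.0 (λ.λ.1)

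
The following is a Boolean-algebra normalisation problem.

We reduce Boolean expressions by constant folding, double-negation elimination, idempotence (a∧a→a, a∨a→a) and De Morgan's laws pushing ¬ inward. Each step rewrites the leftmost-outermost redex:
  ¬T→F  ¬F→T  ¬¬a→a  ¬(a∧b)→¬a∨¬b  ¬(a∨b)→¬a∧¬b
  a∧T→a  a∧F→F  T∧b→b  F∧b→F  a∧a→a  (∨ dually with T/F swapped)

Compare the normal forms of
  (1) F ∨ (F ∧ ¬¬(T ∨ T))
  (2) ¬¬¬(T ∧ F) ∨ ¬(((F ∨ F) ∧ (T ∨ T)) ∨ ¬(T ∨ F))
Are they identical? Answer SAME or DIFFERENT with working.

Answer: DIFFERENT — A ⇓ F, B ⇓ T

Derivation:
Term A:
  start: F ∨ (F ∧ ¬¬(T ∨ T))
  [1] F ∧ ¬¬(T ∨ T)
  [2] F

Term B:
  start: ¬¬¬(T ∧ F) ∨ ¬(((F ∨ F) ∧ (T ∨ T)) ∨ ¬(T ∨ F))
  [1] ¬(T ∧ F) ∨ ¬(((F ∨ F) ∧ (T ∨ T)) ∨ ¬(T ∨ F))
  [2] (¬T ∨ ¬F) ∨ ¬(((F ∨ F) ∧ (T ∨ T)) ∨ ¬(T ∨ F))
  [3] (F ∨ ¬F) ∨ ¬(((F ∨ F) ∧ (T ∨ T)) ∨ ¬(T ∨ F))
  [4] ¬F ∨ ¬(((F ∨ F) ∧ (T ∨ T)) ∨ ¬(T ∨ F))
  [5] T ∨ ¬(((F ∨ F) ∧ (T ∨ T)) ∨ ¬(T ∨ F))
  [6] T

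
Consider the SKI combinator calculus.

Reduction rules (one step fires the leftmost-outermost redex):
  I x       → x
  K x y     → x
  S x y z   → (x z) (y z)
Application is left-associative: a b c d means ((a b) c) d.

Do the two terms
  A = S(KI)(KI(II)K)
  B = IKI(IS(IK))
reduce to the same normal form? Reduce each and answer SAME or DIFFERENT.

Term A:
  start: S(KI)(KI(II)K)
  →1  S(KI)(IK)
  →2  S(KI)K

Term B:
  start: IKI(IS(IK))
  →1  KI(IS(IK))
  →2  I

Answer: DIFFERENT — A ⇓ S(KI)K, B ⇓ I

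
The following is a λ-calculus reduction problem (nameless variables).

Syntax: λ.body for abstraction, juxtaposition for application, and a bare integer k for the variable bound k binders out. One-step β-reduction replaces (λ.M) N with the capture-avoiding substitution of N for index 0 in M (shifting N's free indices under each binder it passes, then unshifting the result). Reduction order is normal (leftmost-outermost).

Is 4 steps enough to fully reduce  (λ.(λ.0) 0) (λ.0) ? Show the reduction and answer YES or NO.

Answer: YES — reaches normal form λ.0 in 2 ≤ 4 steps

Working:
  start: (λ.(λ.0) 0) (λ.0)
  step 1: (λ.0) (λ.0)
  step 2: λ.0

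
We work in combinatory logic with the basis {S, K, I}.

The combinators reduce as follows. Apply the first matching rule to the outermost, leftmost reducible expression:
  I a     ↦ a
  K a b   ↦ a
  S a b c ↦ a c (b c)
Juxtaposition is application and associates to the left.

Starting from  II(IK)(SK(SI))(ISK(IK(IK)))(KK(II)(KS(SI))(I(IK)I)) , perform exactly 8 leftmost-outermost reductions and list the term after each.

Answer: after 8 steps: KS(SI)

Working:
  start: II(IK)(SK(SI))(ISK(IK(IK)))(KK(II)(KS(SI))(I(IK)I))
  [1] I(IK)(SK(SI))(ISK(IK(IK)))(KK(II)(KS(SI))(I(IK)I))
  [2] IK(SK(SI))(ISK(IK(IK)))(KK(II)(KS(SI))(I(IK)I))
  [3] K(SK(SI))(ISK(IK(IK)))(KK(II)(KS(SI))(I(IK)I))
  [4] SK(SI)(KK(II)(KS(SI))(I(IK)I))
  [5] K(KK(II)(KS(SI))(I(IK)I))(SI(KK(II)(KS(SI))(I(IK)I)))
  [6] KK(II)(KS(SI))(I(IK)I)
  [7] K(KS(SI))(I(IK)I)
  [8] KS(SI)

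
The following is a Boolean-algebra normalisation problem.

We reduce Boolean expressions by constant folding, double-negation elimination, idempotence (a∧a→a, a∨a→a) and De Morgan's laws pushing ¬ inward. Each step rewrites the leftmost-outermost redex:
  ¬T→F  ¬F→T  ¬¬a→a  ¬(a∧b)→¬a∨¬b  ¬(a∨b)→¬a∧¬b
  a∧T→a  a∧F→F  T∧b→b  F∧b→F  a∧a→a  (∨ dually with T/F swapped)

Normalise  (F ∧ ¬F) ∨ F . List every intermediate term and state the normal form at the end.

Answer: normal form = F  (in 2 steps)

Derivation:
  start: (F ∧ ¬F) ∨ F
  →1  F ∧ ¬F
  →2  F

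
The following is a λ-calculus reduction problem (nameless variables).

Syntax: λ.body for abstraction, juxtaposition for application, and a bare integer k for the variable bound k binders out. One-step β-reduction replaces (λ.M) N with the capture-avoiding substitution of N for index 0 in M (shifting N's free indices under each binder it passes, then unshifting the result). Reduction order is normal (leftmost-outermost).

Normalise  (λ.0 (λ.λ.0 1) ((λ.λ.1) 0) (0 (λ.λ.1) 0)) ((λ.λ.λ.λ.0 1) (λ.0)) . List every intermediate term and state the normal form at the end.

  start: (λ.0 (λ.λ.0 1) ((λ.λ.1) 0) (0 (λ.λ.1) 0)) ((λ.λ.λ.λ.0 1) (λ.0))
  →1  (λ.λ.λ.λ.0 1) (λ.0) (λ.λ.0 1) ((λ.λ.1) ((λ.λ.λ.λ.0 1) (λ.0))) ((λ.λ.λ.λ.0 1) (λ.0) (λ.λ.1) ((λ.λ.λ.λ.0 1) (λ.0)))
  →2  (λ.λ.λ.0 1) (λ.λ.0 1) ((λ.λ.1) ((λ.λ.λ.λ.0 1) (λ.0))) ((λ.λ.λ.λ.0 1) (λ.0) (λ.λ.1) ((λ.λ.λ.λ.0 1) (λ.0)))
  →3  (λ.λ.0 1) ((λ.λ.1) ((λ.λ.λ.λ.0 1) (λ.0))) ((λ.λ.λ.λ.0 1) (λ.0) (λ.λ.1) ((λ.λ.λ.λ.0 1) (λ.0)))
  →4  (λ.0 ((λ.λ.1) ((λ.λ.λ.λ.0 1) (λ.0)))) ((λ.λ.λ.λ.0 1) (λ.0) (λ.λ.1) ((λ.λ.λ.λ.0 1) (λ.0)))
  →5  (λ.λ.λ.λ.0 1) (λ.0) (λ.λ.1) ((λ.λ.λ.λ.0 1) (λ.0)) ((λ.λ.1) ((λ.λ.λ.λ.0 1) (λ.0)))
  →6  (λ.λ.λ.0 1) (λ.λ.1) ((λ.λ.λ.λ.0 1) (λ.0)) ((λ.λ.1) ((λ.λ.λ.λ.0 1) (λ.0)))
  →7  (λ.λ.0 1) ((λ.λ.λ.λ.0 1) (λ.0)) ((λ.λ.1) ((λ.λ.λ.λ.0 1) (λ.0)))
  →8  (λ.0 ((λ.λ.λ.λ.0 1) (λ.0))) ((λ.λ.1) ((λ.λ.λ.λ.0 1) (λ.0)))
  →9  (λ.λ.1) ((λ.λ.λ.λ.0 1) (λ.0)) ((λ.λ.λ.λ.0 1) (λ.0))
  →10  (λ.(λ.λ.λ.λ.0 1) (λ.0)) ((λ.λ.λ.λ.0 1) (λ.0))
  →11  (λ.λ.λ.λ.0 1) (λ.0)
  →12  λ.λ.λ.0 1

Answer: normal form = λ.λ.λ.0 1  (in 12 steps)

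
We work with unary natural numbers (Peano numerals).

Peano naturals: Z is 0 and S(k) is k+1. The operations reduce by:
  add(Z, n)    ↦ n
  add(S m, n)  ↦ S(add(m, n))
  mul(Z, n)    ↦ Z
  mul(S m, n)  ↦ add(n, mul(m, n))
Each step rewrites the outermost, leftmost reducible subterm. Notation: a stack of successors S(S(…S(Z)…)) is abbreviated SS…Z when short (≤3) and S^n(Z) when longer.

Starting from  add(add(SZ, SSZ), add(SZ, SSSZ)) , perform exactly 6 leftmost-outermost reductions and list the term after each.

Answer: after 6 steps: S(S(S(add(SZ, SSSZ))))

Working:
  start: add(add(SZ, SSZ), add(SZ, SSSZ))
  [1] add(S(add(Z, SSZ)), add(SZ, SSSZ))
  [2] S(add(add(Z, SSZ), add(SZ, SSSZ)))
  [3] S(add(SSZ, add(SZ, SSSZ)))
  [4] S(S(add(SZ, add(SZ, SSSZ))))
  [5] S(S(S(add(Z, add(SZ, SSSZ)))))
  [6] S(S(S(add(SZ, SSSZ))))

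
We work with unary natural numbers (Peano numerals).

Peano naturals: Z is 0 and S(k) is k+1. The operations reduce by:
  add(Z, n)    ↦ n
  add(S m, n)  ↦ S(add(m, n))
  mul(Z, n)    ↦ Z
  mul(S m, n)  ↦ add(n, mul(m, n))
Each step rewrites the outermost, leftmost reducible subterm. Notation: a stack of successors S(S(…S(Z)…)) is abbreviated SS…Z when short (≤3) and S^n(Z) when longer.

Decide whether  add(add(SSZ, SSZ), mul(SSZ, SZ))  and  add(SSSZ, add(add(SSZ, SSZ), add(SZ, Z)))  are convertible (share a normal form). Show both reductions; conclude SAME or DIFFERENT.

Answer: DIFFERENT — A ⇓ S^6(Z), B ⇓ S^8(Z)

Reduction:
Term A:
  start: add(add(SSZ, SSZ), mul(SSZ, SZ))
  step 1: add(S(add(SZ, SSZ)), mul(SSZ, SZ))
  step 2: S(add(add(SZ, SSZ), mul(SSZ, SZ)))
  step 3: S(add(S(add(Z, SSZ)), mul(SSZ, SZ)))
  step 4: S(S(add(add(Z, SSZ), mul(SSZ, SZ))))
  step 5: S(S(add(SSZ, mul(SSZ, SZ))))
  step 6: S(S(S(add(SZ, mul(SSZ, SZ)))))
  step 7: S(S(S(S(add(Z, mul(SSZ, SZ))))))
  step 8: S(S(S(S(mul(SSZ, SZ)))))
  step 9: S(S(S(S(add(SZ, mul(SZ, SZ))))))
  step 10: S(S(S(S(S(add(Z, mul(SZ, SZ)))))))
  step 11: S(S(S(S(S(mul(SZ, SZ))))))
  step 12: S(S(S(S(S(add(SZ, mul(Z, SZ)))))))
  step 13: S(S(S(S(S(S(add(Z, mul(Z, SZ))))))))
  step 14: S(S(S(S(S(S(mul(Z, SZ)))))))
  step 15: S^6(Z)

Term B:
  start: add(SSSZ, add(add(SSZ, SSZ), add(SZ, Z)))
  step 1: S(add(SSZ, add(add(SSZ, SSZ), add(SZ, Z))))
  step 2: S(S(add(SZ, add(add(SSZ, SSZ), add(SZ, Z)))))
  step 3: S(S(S(add(Z, add(add(SSZ, SSZ), add(SZ, Z))))))
  step 4: S(S(S(add(add(SSZ, SSZ), add(SZ, Z)))))
  step 5: S(S(S(add(S(add(SZ, SSZ)), add(SZ, Z)))))
  step 6: S(S(S(S(add(add(SZ, SSZ), add(SZ, Z))))))
  step 7: S(S(S(S(add(S(add(Z, SSZ)), add(SZ, Z))))))
  step 8: S(S(S(S(S(add(add(Z, SSZ), add(SZ, Z)))))))
  step 9: S(S(S(S(S(add(SSZ, add(SZ, Z)))))))
  step 10: S(S(S(S(S(S(add(SZ, add(SZ, Z))))))))
  step 11: S(S(S(S(S(S(S(add(Z, add(SZ, Z)))))))))
  step 12: S(S(S(S(S(S(S(add(SZ, Z))))))))
  step 13: S(S(S(S(S(S(S(S(add(Z, Z)))))))))
  step 14: S^8(Z)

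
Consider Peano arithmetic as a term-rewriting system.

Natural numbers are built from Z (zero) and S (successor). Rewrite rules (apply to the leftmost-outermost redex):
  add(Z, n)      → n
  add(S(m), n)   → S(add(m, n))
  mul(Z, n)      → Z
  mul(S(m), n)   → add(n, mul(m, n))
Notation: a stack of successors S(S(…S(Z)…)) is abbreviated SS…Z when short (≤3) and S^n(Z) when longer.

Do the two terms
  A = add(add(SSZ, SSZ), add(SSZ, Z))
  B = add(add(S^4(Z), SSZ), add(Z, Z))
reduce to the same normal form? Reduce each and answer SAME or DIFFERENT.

Answer: SAME — A ⇓ S^6(Z), B ⇓ S^6(Z)

Derivation:
Term A:
  start: add(add(SSZ, SSZ), add(SSZ, Z))
  [1] add(S(add(SZ, SSZ)), add(SSZ, Z))
  [2] S(add(add(SZ, SSZ), add(SSZ, Z)))
  [3] S(add(S(add(Z, SSZ)), add(SSZ, Z)))
  [4] S(S(add(add(Z, SSZ), add(SSZ, Z))))
  [5] S(S(add(SSZ, add(SSZ, Z))))
  [6] S(S(S(add(SZ, add(SSZ, Z)))))
  [7] S(S(S(S(add(Z, add(SSZ, Z))))))
  [8] S(S(S(S(add(SSZ, Z)))))
  [9] S(S(S(S(S(add(SZ, Z))))))
  [10] S(S(S(S(S(S(add(Z, Z)))))))
  [11] S^6(Z)

Term B:
  start: add(add(S^4(Z), SSZ), add(Z, Z))
  [1] add(S(add(SSSZ, SSZ)), add(Z, Z))
  [2] S(add(add(SSSZ, SSZ), add(Z, Z)))
  [3] S(add(S(add(SSZ, SSZ)), add(Z, Z)))
  [4] S(S(add(add(SSZ, SSZ), add(Z, Z))))
  [5] S(S(add(S(add(SZ, SSZ)), add(Z, Z))))
  [6] S(S(S(add(add(SZ, SSZ), add(Z, Z)))))
  [7] S(S(S(add(S(add(Z, SSZ)), add(Z, Z)))))
  [8] S(S(S(S(add(add(Z, SSZ), add(Z, Z))))))
  [9] S(S(S(S(add(SSZ, add(Z, Z))))))
  [10] S(S(S(S(S(add(SZ, add(Z, Z)))))))
  [11] S(S(S(S(S(S(add(Z, add(Z, Z))))))))
  [12] S(S(S(S(S(S(add(Z, Z)))))))
  [13] S^6(Z)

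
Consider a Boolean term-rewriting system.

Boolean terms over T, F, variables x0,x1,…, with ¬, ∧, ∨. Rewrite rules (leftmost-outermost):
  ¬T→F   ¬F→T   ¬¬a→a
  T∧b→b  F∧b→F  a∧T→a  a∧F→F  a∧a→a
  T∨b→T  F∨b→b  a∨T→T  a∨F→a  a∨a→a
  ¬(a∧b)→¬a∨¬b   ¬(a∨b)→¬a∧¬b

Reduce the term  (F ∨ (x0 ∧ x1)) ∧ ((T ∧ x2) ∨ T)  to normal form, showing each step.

  start: (F ∨ (x0 ∧ x1)) ∧ ((T ∧ x2) ∨ T)
  step 1: (x0 ∧ x1) ∧ ((T ∧ x2) ∨ T)
  step 2: (x0 ∧ x1) ∧ T
  step 3: x0 ∧ x1

Answer: normal form = x0 ∧ x1  (in 3 steps)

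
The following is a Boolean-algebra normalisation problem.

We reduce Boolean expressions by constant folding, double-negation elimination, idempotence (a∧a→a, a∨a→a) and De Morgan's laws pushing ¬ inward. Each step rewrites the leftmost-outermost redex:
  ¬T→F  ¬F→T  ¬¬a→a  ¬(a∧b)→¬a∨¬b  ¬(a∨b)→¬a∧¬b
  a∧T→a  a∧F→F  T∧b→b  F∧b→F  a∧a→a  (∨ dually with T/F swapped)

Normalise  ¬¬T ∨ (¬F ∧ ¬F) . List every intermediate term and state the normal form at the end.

Answer: normal form = T  (in 2 steps)

Working:
  start: ¬¬T ∨ (¬F ∧ ¬F)
  [1] T ∨ (¬F ∧ ¬F)
  [2] T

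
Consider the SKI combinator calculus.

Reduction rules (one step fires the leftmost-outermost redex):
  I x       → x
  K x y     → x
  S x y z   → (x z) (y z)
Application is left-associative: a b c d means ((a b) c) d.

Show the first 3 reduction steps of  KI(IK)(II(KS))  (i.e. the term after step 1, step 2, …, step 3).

  start: KI(IK)(II(KS))
  [1] I(II(KS))
  [2] II(KS)
  [3] I(KS)

Answer: after 3 steps: I(KS)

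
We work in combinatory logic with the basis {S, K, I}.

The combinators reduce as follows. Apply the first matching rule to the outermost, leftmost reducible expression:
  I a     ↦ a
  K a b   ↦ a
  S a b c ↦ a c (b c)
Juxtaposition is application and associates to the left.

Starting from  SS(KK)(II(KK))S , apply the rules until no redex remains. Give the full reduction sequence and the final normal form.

  start: SS(KK)(II(KK))S
  [1] S(II(KK))(KK(II(KK)))S
  [2] II(KK)S(KK(II(KK))S)
  [3] I(KK)S(KK(II(KK))S)
  [4] KKS(KK(II(KK))S)
  [5] K(KK(II(KK))S)
  [6] K(KS)

Answer: normal form = K(KS)  (in 6 steps)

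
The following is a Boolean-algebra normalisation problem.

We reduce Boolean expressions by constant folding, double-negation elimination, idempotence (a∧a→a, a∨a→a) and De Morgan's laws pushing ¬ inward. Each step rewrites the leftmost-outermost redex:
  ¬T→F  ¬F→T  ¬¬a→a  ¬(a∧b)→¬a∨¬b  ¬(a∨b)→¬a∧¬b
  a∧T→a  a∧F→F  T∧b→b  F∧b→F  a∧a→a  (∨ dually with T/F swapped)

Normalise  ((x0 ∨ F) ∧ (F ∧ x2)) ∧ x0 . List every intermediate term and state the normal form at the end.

Answer: normal form = F  (in 4 steps)

Reduction:
  start: ((x0 ∨ F) ∧ (F ∧ x2)) ∧ x0
  [1] (x0 ∧ (F ∧ x2)) ∧ x0
  [2] (x0 ∧ F) ∧ x0
  [3] F ∧ x0
  [4] F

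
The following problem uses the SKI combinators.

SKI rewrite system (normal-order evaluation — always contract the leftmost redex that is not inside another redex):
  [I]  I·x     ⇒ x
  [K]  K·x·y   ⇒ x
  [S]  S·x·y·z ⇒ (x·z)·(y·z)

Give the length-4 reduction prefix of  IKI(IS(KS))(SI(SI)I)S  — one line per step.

  start: IKI(IS(KS))(SI(SI)I)S
  [1] KI(IS(KS))(SI(SI)I)S
  [2] I(SI(SI)I)S
  [3] SI(SI)IS
  [4] II(SII)S

Answer: after 4 steps: II(SII)S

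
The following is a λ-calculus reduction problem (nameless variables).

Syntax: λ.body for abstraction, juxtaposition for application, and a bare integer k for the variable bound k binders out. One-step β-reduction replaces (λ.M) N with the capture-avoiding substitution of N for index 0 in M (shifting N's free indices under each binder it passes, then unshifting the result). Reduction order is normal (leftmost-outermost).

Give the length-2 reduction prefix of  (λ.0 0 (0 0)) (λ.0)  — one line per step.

Answer: after 2 steps: (λ.0) ((λ.0) (λ.0))

Reduction:
  start: (λ.0 0 (0 0)) (λ.0)
  →1  (λ.0) (λ.0) ((λ.0) (λ.0))
  →2  (λ.0) ((λ.0) (λ.0))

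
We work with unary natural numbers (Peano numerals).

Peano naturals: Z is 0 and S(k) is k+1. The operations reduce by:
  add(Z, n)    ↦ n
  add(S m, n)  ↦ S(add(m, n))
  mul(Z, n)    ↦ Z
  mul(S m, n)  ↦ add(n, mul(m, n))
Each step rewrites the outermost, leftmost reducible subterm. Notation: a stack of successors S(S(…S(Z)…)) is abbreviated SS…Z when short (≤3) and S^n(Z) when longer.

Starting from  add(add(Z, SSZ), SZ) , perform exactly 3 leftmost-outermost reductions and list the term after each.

Answer: after 3 steps: S(S(add(Z, SZ)))

Reduction:
  start: add(add(Z, SSZ), SZ)
  step 1: add(SSZ, SZ)
  step 2: S(add(SZ, SZ))
  step 3: S(S(add(Z, SZ)))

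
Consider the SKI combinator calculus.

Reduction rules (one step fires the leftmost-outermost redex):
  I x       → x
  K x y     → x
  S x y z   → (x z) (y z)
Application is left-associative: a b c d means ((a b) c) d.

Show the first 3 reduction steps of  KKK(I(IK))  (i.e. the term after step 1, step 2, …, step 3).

Answer: after 3 steps: KK

Reduction:
  start: KKK(I(IK))
  step 1: K(I(IK))
  step 2: K(IK)
  step 3: KK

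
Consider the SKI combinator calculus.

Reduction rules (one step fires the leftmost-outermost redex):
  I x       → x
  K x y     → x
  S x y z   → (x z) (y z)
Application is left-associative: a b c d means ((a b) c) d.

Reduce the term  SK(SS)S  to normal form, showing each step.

Answer: normal form = S  (in 2 steps)

Working:
  start: SK(SS)S
  step 1: KS(SSS)
  step 2: S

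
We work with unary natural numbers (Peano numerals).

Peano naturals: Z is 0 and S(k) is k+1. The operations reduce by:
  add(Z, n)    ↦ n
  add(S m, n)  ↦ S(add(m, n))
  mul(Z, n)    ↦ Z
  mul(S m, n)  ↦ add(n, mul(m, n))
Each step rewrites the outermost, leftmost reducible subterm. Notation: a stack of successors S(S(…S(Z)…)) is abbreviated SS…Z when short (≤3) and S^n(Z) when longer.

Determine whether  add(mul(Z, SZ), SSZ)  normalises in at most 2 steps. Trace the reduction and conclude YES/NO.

  start: add(mul(Z, SZ), SSZ)
  →1  add(Z, SSZ)
  →2  SSZ

Answer: YES — reaches normal form SSZ in 2 ≤ 2 steps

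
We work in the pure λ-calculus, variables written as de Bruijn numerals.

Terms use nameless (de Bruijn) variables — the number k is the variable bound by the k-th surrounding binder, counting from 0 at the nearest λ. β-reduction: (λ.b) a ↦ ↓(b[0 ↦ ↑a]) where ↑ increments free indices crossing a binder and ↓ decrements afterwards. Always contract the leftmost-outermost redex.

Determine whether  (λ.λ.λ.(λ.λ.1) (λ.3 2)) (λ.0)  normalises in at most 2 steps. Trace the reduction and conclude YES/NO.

  start: (λ.λ.λ.(λ.λ.1) (λ.3 2)) (λ.0)
  →1  λ.λ.(λ.λ.1) (λ.(λ.0) 2)
  →2  λ.λ.λ.λ.(λ.0) 3

Answer: NO — after 2 steps the term is λ.λ.λ.λ.(λ.0) 3, not yet normal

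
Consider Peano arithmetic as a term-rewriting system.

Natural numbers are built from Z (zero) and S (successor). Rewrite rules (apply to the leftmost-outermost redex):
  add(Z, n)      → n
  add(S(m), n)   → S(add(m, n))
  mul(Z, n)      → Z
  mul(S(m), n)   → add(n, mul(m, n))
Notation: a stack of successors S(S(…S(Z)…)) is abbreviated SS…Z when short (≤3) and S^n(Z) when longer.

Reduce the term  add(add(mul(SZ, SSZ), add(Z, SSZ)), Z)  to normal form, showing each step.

  start: add(add(mul(SZ, SSZ), add(Z, SSZ)), Z)
  →1  add(add(add(SSZ, mul(Z, SSZ)), add(Z, SSZ)), Z)
  →2  add(add(S(add(SZ, mul(Z, SSZ))), add(Z, SSZ)), Z)
  →3  add(S(add(add(SZ, mul(Z, SSZ)), add(Z, SSZ))), Z)
  →4  S(add(add(add(SZ, mul(Z, SSZ)), add(Z, SSZ)), Z))
  →5  S(add(add(S(add(Z, mul(Z, SSZ))), add(Z, SSZ)), Z))
  →6  S(add(S(add(add(Z, mul(Z, SSZ)), add(Z, SSZ))), Z))
  →7  S(S(add(add(add(Z, mul(Z, SSZ)), add(Z, SSZ)), Z)))
  →8  S(S(add(add(mul(Z, SSZ), add(Z, SSZ)), Z)))
  →9  S(S(add(add(Z, add(Z, SSZ)), Z)))
  →10  S(S(add(add(Z, SSZ), Z)))
  →11  S(S(add(SSZ, Z)))
  →12  S(S(S(add(SZ, Z))))
  →13  S(S(S(S(add(Z, Z)))))
  →14  S^4(Z)

Answer: normal form = S^4(Z)  (in 14 steps)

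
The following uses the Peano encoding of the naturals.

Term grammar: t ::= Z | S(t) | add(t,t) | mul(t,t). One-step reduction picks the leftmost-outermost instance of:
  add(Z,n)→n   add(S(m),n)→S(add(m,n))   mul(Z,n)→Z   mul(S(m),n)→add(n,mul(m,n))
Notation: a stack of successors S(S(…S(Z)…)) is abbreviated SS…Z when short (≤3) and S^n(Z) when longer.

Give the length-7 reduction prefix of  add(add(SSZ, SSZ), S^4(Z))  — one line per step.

Answer: after 7 steps: S(S(S(S(add(Z, S^4(Z))))))

Derivation:
  start: add(add(SSZ, SSZ), S^4(Z))
  step 1: add(S(add(SZ, SSZ)), S^4(Z))
  step 2: S(add(add(SZ, SSZ), S^4(Z)))
  step 3: S(add(S(add(Z, SSZ)), S^4(Z)))
  step 4: S(S(add(add(Z, SSZ), S^4(Z))))
  step 5: S(S(add(SSZ, S^4(Z))))
  step 6: S(S(S(add(SZ, S^4(Z)))))
  step 7: S(S(S(S(add(Z, S^4(Z))))))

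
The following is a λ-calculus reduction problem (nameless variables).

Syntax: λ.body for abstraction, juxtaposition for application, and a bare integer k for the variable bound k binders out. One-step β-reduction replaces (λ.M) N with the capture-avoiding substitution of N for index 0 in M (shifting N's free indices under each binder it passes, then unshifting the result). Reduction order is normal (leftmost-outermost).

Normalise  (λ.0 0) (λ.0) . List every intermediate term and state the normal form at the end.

Answer: normal form = λ.0  (in 2 steps)

Working:
  start: (λ.0 0) (λ.0)
  step 1: (λ.0) (λ.0)
  step 2: λ.0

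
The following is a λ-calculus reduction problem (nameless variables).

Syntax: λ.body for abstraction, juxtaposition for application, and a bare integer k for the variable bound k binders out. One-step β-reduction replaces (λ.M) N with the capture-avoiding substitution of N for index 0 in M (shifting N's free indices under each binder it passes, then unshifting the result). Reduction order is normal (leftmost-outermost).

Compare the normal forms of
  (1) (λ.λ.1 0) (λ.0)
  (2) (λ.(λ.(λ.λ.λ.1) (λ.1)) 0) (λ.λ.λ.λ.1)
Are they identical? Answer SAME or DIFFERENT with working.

Answer: DIFFERENT — A ⇓ λ.0, B ⇓ λ.λ.1

Derivation:
Term A:
  start: (λ.λ.1 0) (λ.0)
  step 1: λ.(λ.0) 0
  step 2: λ.0

Term B:
  start: (λ.(λ.(λ.λ.λ.1) (λ.1)) 0) (λ.λ.λ.λ.1)
  step 1: (λ.(λ.λ.λ.1) (λ.1)) (λ.λ.λ.λ.1)
  step 2: (λ.λ.λ.1) (λ.λ.λ.λ.λ.1)
  step 3: λ.λ.1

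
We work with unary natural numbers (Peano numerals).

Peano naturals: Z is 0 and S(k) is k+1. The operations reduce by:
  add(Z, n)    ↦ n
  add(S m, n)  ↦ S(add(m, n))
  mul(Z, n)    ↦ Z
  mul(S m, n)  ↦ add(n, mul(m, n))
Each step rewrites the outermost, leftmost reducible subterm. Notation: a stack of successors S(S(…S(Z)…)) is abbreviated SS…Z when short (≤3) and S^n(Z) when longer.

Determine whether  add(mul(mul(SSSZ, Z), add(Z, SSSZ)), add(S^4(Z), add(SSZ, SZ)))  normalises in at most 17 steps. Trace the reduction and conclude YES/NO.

  start: add(mul(mul(SSSZ, Z), add(Z, SSSZ)), add(S^4(Z), add(SSZ, SZ)))
  step 1: add(mul(add(Z, mul(SSZ, Z)), add(Z, SSSZ)), add(S^4(Z), add(SSZ, SZ)))
  step 2: add(mul(mul(SSZ, Z), add(Z, SSSZ)), add(S^4(Z), add(SSZ, SZ)))
  step 3: add(mul(add(Z, mul(SZ, Z)), add(Z, SSSZ)), add(S^4(Z), add(SSZ, SZ)))
  step 4: add(mul(mul(SZ, Z), add(Z, SSSZ)), add(S^4(Z), add(SSZ, SZ)))
  step 5: add(mul(add(Z, mul(Z, Z)), add(Z, SSSZ)), add(S^4(Z), add(SSZ, SZ)))
  step 6: add(mul(mul(Z, Z), add(Z, SSSZ)), add(S^4(Z), add(SSZ, SZ)))
  step 7: add(mul(Z, add(Z, SSSZ)), add(S^4(Z), add(SSZ, SZ)))
  step 8: add(Z, add(S^4(Z), add(SSZ, SZ)))
  step 9: add(S^4(Z), add(SSZ, SZ))
  step 10: S(add(SSSZ, add(SSZ, SZ)))
  step 11: S(S(add(SSZ, add(SSZ, SZ))))
  step 12: S(S(S(add(SZ, add(SSZ, SZ)))))
  step 13: S(S(S(S(add(Z, add(SSZ, SZ))))))
  step 14: S(S(S(S(add(SSZ, SZ)))))
  step 15: S(S(S(S(S(add(SZ, SZ))))))
  step 16: S(S(S(S(S(S(add(Z, SZ)))))))
  step 17: S^7(Z)

Answer: YES — reaches normal form S^7(Z) in 17 ≤ 17 steps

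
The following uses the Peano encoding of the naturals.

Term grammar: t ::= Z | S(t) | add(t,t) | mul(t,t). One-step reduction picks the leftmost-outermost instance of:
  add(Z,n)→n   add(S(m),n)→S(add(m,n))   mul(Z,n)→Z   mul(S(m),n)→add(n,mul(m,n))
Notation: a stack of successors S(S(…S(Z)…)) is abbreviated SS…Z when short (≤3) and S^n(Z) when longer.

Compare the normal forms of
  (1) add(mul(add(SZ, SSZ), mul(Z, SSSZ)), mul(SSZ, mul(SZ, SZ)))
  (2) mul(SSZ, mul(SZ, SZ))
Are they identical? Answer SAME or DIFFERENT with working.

Answer: SAME — A ⇓ SSZ, B ⇓ SSZ

Reduction:
Term A:
  start: add(mul(add(SZ, SSZ), mul(Z, SSSZ)), mul(SSZ, mul(SZ, SZ)))
  step 1: add(mul(S(add(Z, SSZ)), mul(Z, SSSZ)), mul(SSZ, mul(SZ, SZ)))
  step 2: add(add(mul(Z, SSSZ), mul(add(Z, SSZ), mul(Z, SSSZ))), mul(SSZ, mul(SZ, SZ)))
  step 3: add(add(Z, mul(add(Z, SSZ), mul(Z, SSSZ))), mul(SSZ, mul(SZ, SZ)))
  step 4: add(mul(add(Z, SSZ), mul(Z, SSSZ)), mul(SSZ, mul(SZ, SZ)))
  step 5: add(mul(SSZ, mul(Z, SSSZ)), mul(SSZ, mul(SZ, SZ)))
  step 6: add(add(mul(Z, SSSZ), mul(SZ, mul(Z, SSSZ))), mul(SSZ, mul(SZ, SZ)))
  step 7: add(add(Z, mul(SZ, mul(Z, SSSZ))), mul(SSZ, mul(SZ, SZ)))
  step 8: add(mul(SZ, mul(Z, SSSZ)), mul(SSZ, mul(SZ, SZ)))
  step 9: add(add(mul(Z, SSSZ), mul(Z, mul(Z, SSSZ))), mul(SSZ, mul(SZ, SZ)))
  step 10: add(add(Z, mul(Z, mul(Z, SSSZ))), mul(SSZ, mul(SZ, SZ)))
  step 11: add(mul(Z, mul(Z, SSSZ)), mul(SSZ, mul(SZ, SZ)))
  step 12: add(Z, mul(SSZ, mul(SZ, SZ)))
  step 13: mul(SSZ, mul(SZ, SZ))
  step 14: add(mul(SZ, SZ), mul(SZ, mul(SZ, SZ)))
  step 15: add(add(SZ, mul(Z, SZ)), mul(SZ, mul(SZ, SZ)))
  step 16: add(S(add(Z, mul(Z, SZ))), mul(SZ, mul(SZ, SZ)))
  step 17: S(add(add(Z, mul(Z, SZ)), mul(SZ, mul(SZ, SZ))))
  step 18: S(add(mul(Z, SZ), mul(SZ, mul(SZ, SZ))))
  step 19: S(add(Z, mul(SZ, mul(SZ, SZ))))
  step 20: S(mul(SZ, mul(SZ, SZ)))
  step 21: S(add(mul(SZ, SZ), mul(Z, mul(SZ, SZ))))
  step 22: S(add(add(SZ, mul(Z, SZ)), mul(Z, mul(SZ, SZ))))
  step 23: S(add(S(add(Z, mul(Z, SZ))), mul(Z, mul(SZ, SZ))))
  step 24: S(S(add(add(Z, mul(Z, SZ)), mul(Z, mul(SZ, SZ)))))
  step 25: S(S(add(mul(Z, SZ), mul(Z, mul(SZ, SZ)))))
  step 26: S(S(add(Z, mul(Z, mul(SZ, SZ)))))
  step 27: S(S(mul(Z, mul(SZ, SZ))))
  step 28: SSZ

Term B:
  start: mul(SSZ, mul(SZ, SZ))
  step 1: add(mul(SZ, SZ), mul(SZ, mul(SZ, SZ)))
  step 2: add(add(SZ, mul(Z, SZ)), mul(SZ, mul(SZ, SZ)))
  step 3: add(S(add(Z, mul(Z, SZ))), mul(SZ, mul(SZ, SZ)))
  step 4: S(add(add(Z, mul(Z, SZ)), mul(SZ, mul(SZ, SZ))))
  step 5: S(add(mul(Z, SZ), mul(SZ, mul(SZ, SZ))))
  step 6: S(add(Z, mul(SZ, mul(SZ, SZ))))
  step 7: S(mul(SZ, mul(SZ, SZ)))
  step 8: S(add(mul(SZ, SZ), mul(Z, mul(SZ, SZ))))
  step 9: S(add(add(SZ, mul(Z, SZ)), mul(Z, mul(SZ, SZ))))
  step 10: S(add(S(add(Z, mul(Z, SZ))), mul(Z, mul(SZ, SZ))))
  step 11: S(S(add(add(Z, mul(Z, SZ)), mul(Z, mul(SZ, SZ)))))
  step 12: S(S(add(mul(Z, SZ), mul(Z, mul(SZ, SZ)))))
  step 13: S(S(add(Z, mul(Z, mul(SZ, SZ)))))
  step 14: S(S(mul(Z, mul(SZ, SZ))))
  step 15: SSZ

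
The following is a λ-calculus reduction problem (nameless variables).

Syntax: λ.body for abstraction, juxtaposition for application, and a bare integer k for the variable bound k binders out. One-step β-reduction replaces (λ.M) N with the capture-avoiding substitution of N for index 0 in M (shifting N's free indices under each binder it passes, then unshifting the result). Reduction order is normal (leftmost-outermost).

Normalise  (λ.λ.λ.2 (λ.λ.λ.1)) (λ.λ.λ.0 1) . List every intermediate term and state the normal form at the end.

  start: (λ.λ.λ.2 (λ.λ.λ.1)) (λ.λ.λ.0 1)
  →1  λ.λ.(λ.λ.λ.0 1) (λ.λ.λ.1)
  →2  λ.λ.λ.λ.0 1

Answer: normal form = λ.λ.λ.λ.0 1  (in 2 steps)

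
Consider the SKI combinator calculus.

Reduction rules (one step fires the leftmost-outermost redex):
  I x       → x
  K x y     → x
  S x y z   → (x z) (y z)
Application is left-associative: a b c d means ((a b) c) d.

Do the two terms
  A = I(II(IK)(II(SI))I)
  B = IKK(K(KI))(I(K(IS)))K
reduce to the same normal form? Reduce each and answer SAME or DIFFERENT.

Answer: DIFFERENT — A ⇓ SI, B ⇓ KS

Reduction:
Term A:
  start: I(II(IK)(II(SI))I)
  →1  II(IK)(II(SI))I
  →2  I(IK)(II(SI))I
  →3  IK(II(SI))I
  →4  K(II(SI))I
  →5  II(SI)
  →6  I(SI)
  →7  SI

Term B:
  start: IKK(K(KI))(I(K(IS)))K
  →1  KK(K(KI))(I(K(IS)))K
  →2  K(I(K(IS)))K
  →3  I(K(IS))
  →4  K(IS)
  →5  KS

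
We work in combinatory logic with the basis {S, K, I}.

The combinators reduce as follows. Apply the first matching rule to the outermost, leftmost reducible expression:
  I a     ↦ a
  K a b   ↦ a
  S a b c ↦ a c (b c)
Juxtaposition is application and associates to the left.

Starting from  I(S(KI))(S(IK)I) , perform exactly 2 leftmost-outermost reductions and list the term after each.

  start: I(S(KI))(S(IK)I)
  →1  S(KI)(S(IK)I)
  →2  S(KI)(SKI)

Answer: after 2 steps: S(KI)(SKI)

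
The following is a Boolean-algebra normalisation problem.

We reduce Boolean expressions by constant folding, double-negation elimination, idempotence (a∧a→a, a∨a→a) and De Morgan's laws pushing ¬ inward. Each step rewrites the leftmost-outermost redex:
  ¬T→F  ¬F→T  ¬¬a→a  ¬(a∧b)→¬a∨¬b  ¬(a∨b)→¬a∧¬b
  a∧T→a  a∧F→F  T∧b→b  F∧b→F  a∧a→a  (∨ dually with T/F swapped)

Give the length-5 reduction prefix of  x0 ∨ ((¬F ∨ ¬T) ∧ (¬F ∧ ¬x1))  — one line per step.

  start: x0 ∨ ((¬F ∨ ¬T) ∧ (¬F ∧ ¬x1))
  [1] x0 ∨ ((T ∨ ¬T) ∧ (¬F ∧ ¬x1))
  [2] x0 ∨ (T ∧ (¬F ∧ ¬x1))
  [3] x0 ∨ (¬F ∧ ¬x1)
  [4] x0 ∨ (T ∧ ¬x1)
  [5] x0 ∨ ¬x1

Answer: after 5 steps: x0 ∨ ¬x1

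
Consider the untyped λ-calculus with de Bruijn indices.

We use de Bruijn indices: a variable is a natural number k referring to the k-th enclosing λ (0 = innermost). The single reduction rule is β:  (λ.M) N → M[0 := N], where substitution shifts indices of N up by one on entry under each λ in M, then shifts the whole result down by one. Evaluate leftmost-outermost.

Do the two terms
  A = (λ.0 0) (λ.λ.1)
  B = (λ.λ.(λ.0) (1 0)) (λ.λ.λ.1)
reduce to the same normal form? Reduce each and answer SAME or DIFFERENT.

Answer: SAME — A ⇓ λ.λ.λ.1, B ⇓ λ.λ.λ.1

Reduction:
Term A:
  start: (λ.0 0) (λ.λ.1)
  [1] (λ.λ.1) (λ.λ.1)
  [2] λ.λ.λ.1

Term B:
  start: (λ.λ.(λ.0) (1 0)) (λ.λ.λ.1)
  [1] λ.(λ.0) ((λ.λ.λ.1) 0)
  [2] λ.(λ.λ.λ.1) 0
  [3] λ.λ.λ.1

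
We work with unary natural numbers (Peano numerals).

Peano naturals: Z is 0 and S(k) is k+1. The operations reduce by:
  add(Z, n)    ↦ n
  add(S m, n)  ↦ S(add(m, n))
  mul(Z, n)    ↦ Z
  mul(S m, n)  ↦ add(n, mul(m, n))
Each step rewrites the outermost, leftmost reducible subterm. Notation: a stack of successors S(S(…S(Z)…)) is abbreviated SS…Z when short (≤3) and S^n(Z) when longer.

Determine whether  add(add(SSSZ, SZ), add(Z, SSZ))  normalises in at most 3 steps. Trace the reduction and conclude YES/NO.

Answer: NO — after 3 steps the term is S(add(S(add(SZ, SZ)), add(Z, SSZ))), not yet normal

Reduction:
  start: add(add(SSSZ, SZ), add(Z, SSZ))
  [1] add(S(add(SSZ, SZ)), add(Z, SSZ))
  [2] S(add(add(SSZ, SZ), add(Z, SSZ)))
  [3] S(add(S(add(SZ, SZ)), add(Z, SSZ)))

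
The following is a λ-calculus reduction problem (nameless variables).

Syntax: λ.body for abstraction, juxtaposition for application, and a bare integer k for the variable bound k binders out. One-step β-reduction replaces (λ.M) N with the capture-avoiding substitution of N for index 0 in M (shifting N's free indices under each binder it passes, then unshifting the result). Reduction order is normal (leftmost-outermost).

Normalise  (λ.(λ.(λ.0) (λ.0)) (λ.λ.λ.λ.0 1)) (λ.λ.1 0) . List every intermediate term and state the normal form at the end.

Answer: normal form = λ.0  (in 3 steps)

Derivation:
  start: (λ.(λ.(λ.0) (λ.0)) (λ.λ.λ.λ.0 1)) (λ.λ.1 0)
  [1] (λ.(λ.0) (λ.0)) (λ.λ.λ.λ.0 1)
  [2] (λ.0) (λ.0)
  [3] λ.0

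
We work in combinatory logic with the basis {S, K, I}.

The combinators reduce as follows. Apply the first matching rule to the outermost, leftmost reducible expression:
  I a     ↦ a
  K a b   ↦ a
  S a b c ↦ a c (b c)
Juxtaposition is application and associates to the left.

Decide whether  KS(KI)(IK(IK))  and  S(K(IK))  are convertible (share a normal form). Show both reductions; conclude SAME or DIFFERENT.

Answer: SAME — A ⇓ S(KK), B ⇓ S(KK)

Working:
Term A:
  start: KS(KI)(IK(IK))
  [1] S(IK(IK))
  [2] S(K(IK))
  [3] S(KK)

Term B:
  start: S(K(IK))
  [1] S(KK)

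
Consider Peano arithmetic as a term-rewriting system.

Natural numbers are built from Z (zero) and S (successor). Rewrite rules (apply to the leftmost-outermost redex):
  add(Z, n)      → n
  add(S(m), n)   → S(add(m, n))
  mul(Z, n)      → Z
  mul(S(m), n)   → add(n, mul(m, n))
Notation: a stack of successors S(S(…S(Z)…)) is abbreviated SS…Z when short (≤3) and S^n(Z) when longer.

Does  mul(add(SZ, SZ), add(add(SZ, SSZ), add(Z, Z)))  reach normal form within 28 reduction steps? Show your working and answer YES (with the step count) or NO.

Answer: YES — reaches normal form S^6(Z) in 27 ≤ 28 steps

Derivation:
  start: mul(add(SZ, SZ), add(add(SZ, SSZ), add(Z, Z)))
  →1  mul(S(add(Z, SZ)), add(add(SZ, SSZ), add(Z, Z)))
  →2  add(add(add(SZ, SSZ), add(Z, Z)), mul(add(Z, SZ), add(add(SZ, SSZ), add(Z, Z))))
  →3  add(add(S(add(Z, SSZ)), add(Z, Z)), mul(add(Z, SZ), add(add(SZ, SSZ), add(Z, Z))))
  →4  add(S(add(add(Z, SSZ), add(Z, Z))), mul(add(Z, SZ), add(add(SZ, SSZ), add(Z, Z))))
  →5  S(add(add(add(Z, SSZ), add(Z, Z)), mul(add(Z, SZ), add(add(SZ, SSZ), add(Z, Z)))))
  →6  S(add(add(SSZ, add(Z, Z)), mul(add(Z, SZ), add(add(SZ, SSZ), add(Z, Z)))))
  →7  S(add(S(add(SZ, add(Z, Z))), mul(add(Z, SZ), add(add(SZ, SSZ), add(Z, Z)))))
  →8  S(S(add(add(SZ, add(Z, Z)), mul(add(Z, SZ), add(add(SZ, SSZ), add(Z, Z))))))
  →9  S(S(add(S(add(Z, add(Z, Z))), mul(add(Z, SZ), add(add(SZ, SSZ), add(Z, Z))))))
  →10  S(S(S(add(add(Z, add(Z, Z)), mul(add(Z, SZ), add(add(SZ, SSZ), add(Z, Z)))))))
  →11  S(S(S(add(add(Z, Z), mul(add(Z, SZ), add(add(SZ, SSZ), add(Z, Z)))))))
  →12  S(S(S(add(Z, mul(add(Z, SZ), add(add(SZ, SSZ), add(Z, Z)))))))
  →13  S(S(S(mul(add(Z, SZ), add(add(SZ, SSZ), add(Z, Z))))))
  →14  S(S(S(mul(SZ, add(add(SZ, SSZ), add(Z, Z))))))
  →15  S(S(S(add(add(add(SZ, SSZ), add(Z, Z)), mul(Z, add(add(SZ, SSZ), add(Z, Z)))))))
  →16  S(S(S(add(add(S(add(Z, SSZ)), add(Z, Z)), mul(Z, add(add(SZ, SSZ), add(Z, Z)))))))
  →17  S(S(S(add(S(add(add(Z, SSZ), add(Z, Z))), mul(Z, add(add(SZ, SSZ), add(Z, Z)))))))
  →18  S(S(S(S(add(add(add(Z, SSZ), add(Z, Z)), mul(Z, add(add(SZ, SSZ), add(Z, Z))))))))
  →19  S(S(S(S(add(add(SSZ, add(Z, Z)), mul(Z, add(add(SZ, SSZ), add(Z, Z))))))))
  →20  S(S(S(S(add(S(add(SZ, add(Z, Z))), mul(Z, add(add(SZ, SSZ), add(Z, Z))))))))
  →21  S(S(S(S(S(add(add(SZ, add(Z, Z)), mul(Z, add(add(SZ, SSZ), add(Z, Z)))))))))
  →22  S(S(S(S(S(add(S(add(Z, add(Z, Z))), mul(Z, add(add(SZ, SSZ), add(Z, Z)))))))))
  →23  S(S(S(S(S(S(add(add(Z, add(Z, Z)), mul(Z, add(add(SZ, SSZ), add(Z, Z))))))))))
  →24  S(S(S(S(S(S(add(add(Z, Z), mul(Z, add(add(SZ, SSZ), add(Z, Z))))))))))
  →25  S(S(S(S(S(S(add(Z, mul(Z, add(add(SZ, SSZ), add(Z, Z))))))))))
  →26  S(S(S(S(S(S(mul(Z, add(add(SZ, SSZ), add(Z, Z)))))))))
  →27  S^6(Z)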